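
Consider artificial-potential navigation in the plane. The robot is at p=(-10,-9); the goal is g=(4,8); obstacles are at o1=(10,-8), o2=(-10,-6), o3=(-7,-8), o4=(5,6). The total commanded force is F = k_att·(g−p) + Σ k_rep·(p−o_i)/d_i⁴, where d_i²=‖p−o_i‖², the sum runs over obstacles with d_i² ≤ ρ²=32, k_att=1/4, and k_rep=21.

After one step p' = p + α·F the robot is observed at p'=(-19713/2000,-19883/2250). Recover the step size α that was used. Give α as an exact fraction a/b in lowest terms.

α = 1/20

F_att = 1/4·(g−p) = 1/4·(14,17) = (3.5000,4.2500)
o1: d²=401 > ρ²=32 → inactive
o2: d²=9 ≤ ρ²=32; F_rep = 21·(0,-3)/9² = (0.0000,-0.7778)
o3: d²=10 ≤ ρ²=32; F_rep = 21·(-3,-1)/10² = (-0.6300,-0.2100)
o4: d²=450 > ρ²=32 → inactive
F = F_att + ΣF_rep = (2.8700,3.2622)
Δp = p'−p = (0.1435,0.1631); α = Δx/Fx = (287/2000) / (287/100) = 1/20
check: Δy/Fy = (367/2250) / (734/225) = 1/20 ✓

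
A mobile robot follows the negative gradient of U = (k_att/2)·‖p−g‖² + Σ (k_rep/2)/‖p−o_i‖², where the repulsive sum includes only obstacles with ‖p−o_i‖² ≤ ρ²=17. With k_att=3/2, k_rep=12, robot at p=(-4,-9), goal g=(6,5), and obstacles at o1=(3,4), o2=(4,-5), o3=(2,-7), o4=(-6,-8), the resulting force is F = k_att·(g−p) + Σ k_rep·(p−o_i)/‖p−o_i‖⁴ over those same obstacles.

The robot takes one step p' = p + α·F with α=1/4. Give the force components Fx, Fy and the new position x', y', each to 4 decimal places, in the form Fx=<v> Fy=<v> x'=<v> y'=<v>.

F_att = 3/2·(g−p) = 3/2·(10,14) = (15.0000,21.0000)
o1: d²=218 > ρ²=17 → inactive
o2: d²=80 > ρ²=17 → inactive
o3: d²=40 > ρ²=17 → inactive
o4: d²=5 ≤ ρ²=17; F_rep = 12·(2,-1)/5² = (0.9600,-0.4800)
F = F_att + ΣF_rep = (15.9600,20.5200)
p' = p + 1/4·F = (-0.0100,-3.8700)

Fx=15.9600 Fy=20.5200 x'=-0.0100 y'=-3.8700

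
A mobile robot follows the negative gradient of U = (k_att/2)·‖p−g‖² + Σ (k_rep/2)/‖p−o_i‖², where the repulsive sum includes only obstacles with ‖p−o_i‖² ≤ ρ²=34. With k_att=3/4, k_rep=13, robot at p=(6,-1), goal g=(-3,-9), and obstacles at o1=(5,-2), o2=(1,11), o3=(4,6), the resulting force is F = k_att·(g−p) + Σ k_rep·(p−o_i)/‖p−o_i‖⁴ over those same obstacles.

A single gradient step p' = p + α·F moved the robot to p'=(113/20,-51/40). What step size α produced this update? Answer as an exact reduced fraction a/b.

F_att = 3/4·(g−p) = 3/4·(-9,-8) = (-6.7500,-6.0000)
o1: d²=2 ≤ ρ²=34; F_rep = 13·(1,1)/2² = (3.2500,3.2500)
o2: d²=169 > ρ²=34 → inactive
o3: d²=53 > ρ²=34 → inactive
F = F_att + ΣF_rep = (-3.5000,-2.7500)
Δp = p'−p = (-0.3500,-0.2750); α = Δx/Fx = (-7/20) / (-7/2) = 1/10
check: Δy/Fy = (-11/40) / (-11/4) = 1/10 ✓

α = 1/10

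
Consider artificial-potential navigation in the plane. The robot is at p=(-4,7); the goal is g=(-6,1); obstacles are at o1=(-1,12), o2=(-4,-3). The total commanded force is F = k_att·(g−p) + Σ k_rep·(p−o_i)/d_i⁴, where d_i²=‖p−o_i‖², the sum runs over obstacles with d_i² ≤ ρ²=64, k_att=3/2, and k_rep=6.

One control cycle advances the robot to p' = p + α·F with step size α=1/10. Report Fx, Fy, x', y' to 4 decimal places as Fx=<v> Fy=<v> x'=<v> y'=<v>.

F_att = 3/2·(g−p) = 3/2·(-2,-6) = (-3.0000,-9.0000)
o1: d²=34 ≤ ρ²=64; F_rep = 6·(-3,-5)/34² = (-0.0156,-0.0260)
o2: d²=100 > ρ²=64 → inactive
F = F_att + ΣF_rep = (-3.0156,-9.0260)
p' = p + 1/10·F = (-4.3016,6.0974)

Fx=-3.0156 Fy=-9.0260 x'=-4.3016 y'=6.0974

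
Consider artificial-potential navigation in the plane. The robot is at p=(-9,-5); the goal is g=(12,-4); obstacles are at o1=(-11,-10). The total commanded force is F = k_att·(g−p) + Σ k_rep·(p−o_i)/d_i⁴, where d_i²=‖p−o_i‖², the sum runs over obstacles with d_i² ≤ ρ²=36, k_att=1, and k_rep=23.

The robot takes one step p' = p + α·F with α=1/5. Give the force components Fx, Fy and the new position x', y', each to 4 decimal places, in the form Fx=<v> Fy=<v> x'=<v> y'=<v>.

Fx=21.0547 Fy=1.1367 x'=-4.7891 y'=-4.7727

F_att = 1·(g−p) = 1·(21,1) = (21.0000,1.0000)
o1: d²=29 ≤ ρ²=36; F_rep = 23·(2,5)/29² = (0.0547,0.1367)
F = F_att + ΣF_rep = (21.0547,1.1367)
p' = p + 1/5·F = (-4.7891,-4.7727)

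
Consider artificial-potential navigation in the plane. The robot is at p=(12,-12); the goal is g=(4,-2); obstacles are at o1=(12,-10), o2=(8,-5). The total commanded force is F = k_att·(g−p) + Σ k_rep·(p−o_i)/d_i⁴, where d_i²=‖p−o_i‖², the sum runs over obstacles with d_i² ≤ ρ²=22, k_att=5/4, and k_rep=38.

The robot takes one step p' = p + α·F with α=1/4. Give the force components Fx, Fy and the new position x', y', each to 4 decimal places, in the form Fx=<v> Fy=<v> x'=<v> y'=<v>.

F_att = 5/4·(g−p) = 5/4·(-8,10) = (-10.0000,12.5000)
o1: d²=4 ≤ ρ²=22; F_rep = 38·(0,-2)/4² = (0.0000,-4.7500)
o2: d²=65 > ρ²=22 → inactive
F = F_att + ΣF_rep = (-10.0000,7.7500)
p' = p + 1/4·F = (9.5000,-10.0625)

Fx=-10.0000 Fy=7.7500 x'=9.5000 y'=-10.0625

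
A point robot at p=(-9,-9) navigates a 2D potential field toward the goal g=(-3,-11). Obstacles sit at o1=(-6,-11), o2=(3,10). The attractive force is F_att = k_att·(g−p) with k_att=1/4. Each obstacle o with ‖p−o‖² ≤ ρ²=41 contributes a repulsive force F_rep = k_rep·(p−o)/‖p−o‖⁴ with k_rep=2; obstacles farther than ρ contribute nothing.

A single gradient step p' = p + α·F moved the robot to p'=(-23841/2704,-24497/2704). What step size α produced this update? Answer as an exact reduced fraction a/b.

α = 1/8

F_att = 1/4·(g−p) = 1/4·(6,-2) = (1.5000,-0.5000)
o1: d²=13 ≤ ρ²=41; F_rep = 2·(-3,2)/13² = (-0.0355,0.0237)
o2: d²=505 > ρ²=41 → inactive
F = F_att + ΣF_rep = (1.4645,-0.4763)
Δp = p'−p = (0.1831,-0.0595); α = Δx/Fx = (495/2704) / (495/338) = 1/8
check: Δy/Fy = (-161/2704) / (-161/338) = 1/8 ✓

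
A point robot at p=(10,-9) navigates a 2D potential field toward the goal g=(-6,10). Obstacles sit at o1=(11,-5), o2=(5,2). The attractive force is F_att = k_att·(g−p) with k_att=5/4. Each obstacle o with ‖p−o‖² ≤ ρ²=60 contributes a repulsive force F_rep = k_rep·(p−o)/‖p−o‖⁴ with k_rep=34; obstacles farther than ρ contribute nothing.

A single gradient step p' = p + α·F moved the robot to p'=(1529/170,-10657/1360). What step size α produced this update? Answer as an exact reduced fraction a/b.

α = 1/20

F_att = 5/4·(g−p) = 5/4·(-16,19) = (-20.0000,23.7500)
o1: d²=17 ≤ ρ²=60; F_rep = 34·(-1,-4)/17² = (-0.1176,-0.4706)
o2: d²=146 > ρ²=60 → inactive
F = F_att + ΣF_rep = (-20.1176,23.2794)
Δp = p'−p = (-1.0059,1.1640); α = Δx/Fx = (-171/170) / (-342/17) = 1/20
check: Δy/Fy = (1583/1360) / (1583/68) = 1/20 ✓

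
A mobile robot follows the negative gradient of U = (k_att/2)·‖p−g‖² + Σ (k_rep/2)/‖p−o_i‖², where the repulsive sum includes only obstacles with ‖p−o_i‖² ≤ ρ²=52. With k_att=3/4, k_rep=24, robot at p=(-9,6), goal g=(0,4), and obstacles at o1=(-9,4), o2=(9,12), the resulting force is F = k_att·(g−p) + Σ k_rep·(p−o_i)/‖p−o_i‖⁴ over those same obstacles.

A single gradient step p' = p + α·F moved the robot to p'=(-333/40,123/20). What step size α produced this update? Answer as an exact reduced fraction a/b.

α = 1/10

F_att = 3/4·(g−p) = 3/4·(9,-2) = (6.7500,-1.5000)
o1: d²=4 ≤ ρ²=52; F_rep = 24·(0,2)/4² = (0.0000,3.0000)
o2: d²=360 > ρ²=52 → inactive
F = F_att + ΣF_rep = (6.7500,1.5000)
Δp = p'−p = (0.6750,0.1500); α = Δx/Fx = (27/40) / (27/4) = 1/10
check: Δy/Fy = (3/20) / (3/2) = 1/10 ✓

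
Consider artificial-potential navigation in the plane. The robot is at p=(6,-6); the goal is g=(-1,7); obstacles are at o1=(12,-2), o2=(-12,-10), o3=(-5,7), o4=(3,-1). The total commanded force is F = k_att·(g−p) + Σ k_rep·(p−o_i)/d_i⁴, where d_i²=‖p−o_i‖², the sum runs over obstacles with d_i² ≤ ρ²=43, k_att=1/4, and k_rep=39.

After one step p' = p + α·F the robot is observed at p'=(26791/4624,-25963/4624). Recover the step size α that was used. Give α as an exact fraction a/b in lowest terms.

α = 1/8

F_att = 1/4·(g−p) = 1/4·(-7,13) = (-1.7500,3.2500)
o1: d²=52 > ρ²=43 → inactive
o2: d²=340 > ρ²=43 → inactive
o3: d²=290 > ρ²=43 → inactive
o4: d²=34 ≤ ρ²=43; F_rep = 39·(3,-5)/34² = (0.1012,-0.1687)
F = F_att + ΣF_rep = (-1.6488,3.0813)
Δp = p'−p = (-0.2061,0.3852); α = Δx/Fx = (-953/4624) / (-953/578) = 1/8
check: Δy/Fy = (1781/4624) / (1781/578) = 1/8 ✓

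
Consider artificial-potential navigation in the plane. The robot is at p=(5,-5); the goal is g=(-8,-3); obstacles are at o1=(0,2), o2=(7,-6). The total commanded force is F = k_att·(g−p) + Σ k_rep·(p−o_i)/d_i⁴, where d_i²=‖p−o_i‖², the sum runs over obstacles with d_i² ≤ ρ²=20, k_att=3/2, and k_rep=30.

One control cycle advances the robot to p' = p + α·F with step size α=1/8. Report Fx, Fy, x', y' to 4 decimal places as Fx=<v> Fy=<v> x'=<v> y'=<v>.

Fx=-21.9000 Fy=4.2000 x'=2.2625 y'=-4.4750

F_att = 3/2·(g−p) = 3/2·(-13,2) = (-19.5000,3.0000)
o1: d²=74 > ρ²=20 → inactive
o2: d²=5 ≤ ρ²=20; F_rep = 30·(-2,1)/5² = (-2.4000,1.2000)
F = F_att + ΣF_rep = (-21.9000,4.2000)
p' = p + 1/8·F = (2.2625,-4.4750)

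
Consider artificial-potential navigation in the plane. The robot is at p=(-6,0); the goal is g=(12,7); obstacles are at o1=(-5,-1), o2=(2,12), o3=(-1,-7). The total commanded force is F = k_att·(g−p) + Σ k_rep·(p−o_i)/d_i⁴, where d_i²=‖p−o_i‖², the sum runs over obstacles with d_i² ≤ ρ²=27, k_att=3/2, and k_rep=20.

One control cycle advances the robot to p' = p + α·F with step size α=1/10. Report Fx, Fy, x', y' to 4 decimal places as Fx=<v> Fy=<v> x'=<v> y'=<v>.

Fx=22.0000 Fy=15.5000 x'=-3.8000 y'=1.5500

F_att = 3/2·(g−p) = 3/2·(18,7) = (27.0000,10.5000)
o1: d²=2 ≤ ρ²=27; F_rep = 20·(-1,1)/2² = (-5.0000,5.0000)
o2: d²=208 > ρ²=27 → inactive
o3: d²=74 > ρ²=27 → inactive
F = F_att + ΣF_rep = (22.0000,15.5000)
p' = p + 1/10·F = (-3.8000,1.5500)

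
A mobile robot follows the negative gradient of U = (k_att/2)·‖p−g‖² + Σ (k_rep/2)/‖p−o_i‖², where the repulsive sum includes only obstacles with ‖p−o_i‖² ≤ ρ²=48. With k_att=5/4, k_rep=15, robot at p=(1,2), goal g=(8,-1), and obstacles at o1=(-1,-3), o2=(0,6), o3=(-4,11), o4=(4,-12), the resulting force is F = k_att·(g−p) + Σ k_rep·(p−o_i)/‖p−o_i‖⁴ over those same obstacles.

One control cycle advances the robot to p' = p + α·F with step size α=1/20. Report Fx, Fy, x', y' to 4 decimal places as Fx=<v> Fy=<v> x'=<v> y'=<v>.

F_att = 5/4·(g−p) = 5/4·(7,-3) = (8.7500,-3.7500)
o1: d²=29 ≤ ρ²=48; F_rep = 15·(2,5)/29² = (0.0357,0.0892)
o2: d²=17 ≤ ρ²=48; F_rep = 15·(1,-4)/17² = (0.0519,-0.2076)
o3: d²=106 > ρ²=48 → inactive
o4: d²=205 > ρ²=48 → inactive
F = F_att + ΣF_rep = (8.8376,-3.8684)
p' = p + 1/20·F = (1.4419,1.8066)

Fx=8.8376 Fy=-3.8684 x'=1.4419 y'=1.8066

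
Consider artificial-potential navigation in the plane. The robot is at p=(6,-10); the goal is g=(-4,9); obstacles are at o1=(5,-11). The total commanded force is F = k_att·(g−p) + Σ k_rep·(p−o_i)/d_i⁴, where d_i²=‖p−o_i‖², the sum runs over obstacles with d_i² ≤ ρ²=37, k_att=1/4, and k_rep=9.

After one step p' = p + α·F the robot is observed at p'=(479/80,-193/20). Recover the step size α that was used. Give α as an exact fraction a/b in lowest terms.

F_att = 1/4·(g−p) = 1/4·(-10,19) = (-2.5000,4.7500)
o1: d²=2 ≤ ρ²=37; F_rep = 9·(1,1)/2² = (2.2500,2.2500)
F = F_att + ΣF_rep = (-0.2500,7.0000)
Δp = p'−p = (-0.0125,0.3500); α = Δx/Fx = (-1/80) / (-1/4) = 1/20
check: Δy/Fy = (7/20) / (7) = 1/20 ✓

α = 1/20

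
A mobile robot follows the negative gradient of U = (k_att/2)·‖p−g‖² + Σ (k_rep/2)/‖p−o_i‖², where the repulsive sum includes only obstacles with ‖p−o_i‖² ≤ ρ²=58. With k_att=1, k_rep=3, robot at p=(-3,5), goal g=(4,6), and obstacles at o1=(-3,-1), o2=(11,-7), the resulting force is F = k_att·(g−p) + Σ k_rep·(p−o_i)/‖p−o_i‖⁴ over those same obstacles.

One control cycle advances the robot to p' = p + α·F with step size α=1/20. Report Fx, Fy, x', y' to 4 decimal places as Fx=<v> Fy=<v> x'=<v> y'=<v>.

F_att = 1·(g−p) = 1·(7,1) = (7.0000,1.0000)
o1: d²=36 ≤ ρ²=58; F_rep = 3·(0,6)/36² = (0.0000,0.0139)
o2: d²=340 > ρ²=58 → inactive
F = F_att + ΣF_rep = (7.0000,1.0139)
p' = p + 1/20·F = (-2.6500,5.0507)

Fx=7.0000 Fy=1.0139 x'=-2.6500 y'=5.0507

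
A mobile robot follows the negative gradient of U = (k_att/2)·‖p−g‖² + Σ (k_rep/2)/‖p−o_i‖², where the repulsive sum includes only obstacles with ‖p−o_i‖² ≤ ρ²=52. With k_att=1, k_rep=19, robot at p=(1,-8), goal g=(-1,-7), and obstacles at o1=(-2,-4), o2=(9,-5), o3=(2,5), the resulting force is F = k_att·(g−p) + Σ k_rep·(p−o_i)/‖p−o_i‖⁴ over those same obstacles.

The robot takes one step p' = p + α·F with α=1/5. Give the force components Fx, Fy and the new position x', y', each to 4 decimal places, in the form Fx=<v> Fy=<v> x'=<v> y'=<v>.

Fx=-1.9088 Fy=0.8784 x'=0.6182 y'=-7.8243

F_att = 1·(g−p) = 1·(-2,1) = (-2.0000,1.0000)
o1: d²=25 ≤ ρ²=52; F_rep = 19·(3,-4)/25² = (0.0912,-0.1216)
o2: d²=73 > ρ²=52 → inactive
o3: d²=170 > ρ²=52 → inactive
F = F_att + ΣF_rep = (-1.9088,0.8784)
p' = p + 1/5·F = (0.6182,-7.8243)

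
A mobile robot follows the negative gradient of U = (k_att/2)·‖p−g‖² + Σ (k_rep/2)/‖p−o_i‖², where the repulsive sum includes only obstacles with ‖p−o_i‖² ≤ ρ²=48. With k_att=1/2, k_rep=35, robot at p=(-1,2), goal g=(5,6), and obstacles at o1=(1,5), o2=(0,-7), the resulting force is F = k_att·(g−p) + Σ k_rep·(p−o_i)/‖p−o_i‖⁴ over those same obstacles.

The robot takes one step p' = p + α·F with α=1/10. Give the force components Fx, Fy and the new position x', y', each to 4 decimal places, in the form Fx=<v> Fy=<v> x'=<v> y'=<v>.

F_att = 1/2·(g−p) = 1/2·(6,4) = (3.0000,2.0000)
o1: d²=13 ≤ ρ²=48; F_rep = 35·(-2,-3)/13² = (-0.4142,-0.6213)
o2: d²=82 > ρ²=48 → inactive
F = F_att + ΣF_rep = (2.5858,1.3787)
p' = p + 1/10·F = (-0.7414,2.1379)

Fx=2.5858 Fy=1.3787 x'=-0.7414 y'=2.1379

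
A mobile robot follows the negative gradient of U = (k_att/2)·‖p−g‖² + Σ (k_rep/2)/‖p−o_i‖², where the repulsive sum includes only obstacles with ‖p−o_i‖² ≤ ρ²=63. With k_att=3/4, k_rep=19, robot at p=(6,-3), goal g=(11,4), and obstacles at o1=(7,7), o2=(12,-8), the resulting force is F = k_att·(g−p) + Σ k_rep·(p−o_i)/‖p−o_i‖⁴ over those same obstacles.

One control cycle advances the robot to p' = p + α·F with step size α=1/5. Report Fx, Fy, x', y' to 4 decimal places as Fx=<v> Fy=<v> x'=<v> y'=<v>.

Fx=3.7194 Fy=5.2755 x'=6.7439 y'=-1.9449

F_att = 3/4·(g−p) = 3/4·(5,7) = (3.7500,5.2500)
o1: d²=101 > ρ²=63 → inactive
o2: d²=61 ≤ ρ²=63; F_rep = 19·(-6,5)/61² = (-0.0306,0.0255)
F = F_att + ΣF_rep = (3.7194,5.2755)
p' = p + 1/5·F = (6.7439,-1.9449)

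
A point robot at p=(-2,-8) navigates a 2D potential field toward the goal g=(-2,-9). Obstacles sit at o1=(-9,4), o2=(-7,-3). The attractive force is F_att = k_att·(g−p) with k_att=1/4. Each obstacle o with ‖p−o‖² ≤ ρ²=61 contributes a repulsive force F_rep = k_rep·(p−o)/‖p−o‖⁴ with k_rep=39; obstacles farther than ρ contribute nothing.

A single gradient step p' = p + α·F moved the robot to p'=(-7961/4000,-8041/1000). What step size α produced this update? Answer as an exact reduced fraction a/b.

F_att = 1/4·(g−p) = 1/4·(0,-1) = (0.0000,-0.2500)
o1: d²=193 > ρ²=61 → inactive
o2: d²=50 ≤ ρ²=61; F_rep = 39·(5,-5)/50² = (0.0780,-0.0780)
F = F_att + ΣF_rep = (0.0780,-0.3280)
Δp = p'−p = (0.0097,-0.0410); α = Δx/Fx = (39/4000) / (39/500) = 1/8
check: Δy/Fy = (-41/1000) / (-41/125) = 1/8 ✓

α = 1/8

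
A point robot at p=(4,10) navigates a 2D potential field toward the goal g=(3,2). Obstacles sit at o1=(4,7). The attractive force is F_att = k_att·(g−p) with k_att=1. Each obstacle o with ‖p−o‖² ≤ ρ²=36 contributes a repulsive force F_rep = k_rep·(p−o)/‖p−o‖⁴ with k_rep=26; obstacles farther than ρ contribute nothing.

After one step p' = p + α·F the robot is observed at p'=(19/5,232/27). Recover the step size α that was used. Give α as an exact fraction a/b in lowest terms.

F_att = 1·(g−p) = 1·(-1,-8) = (-1.0000,-8.0000)
o1: d²=9 ≤ ρ²=36; F_rep = 26·(0,3)/9² = (0.0000,0.9630)
F = F_att + ΣF_rep = (-1.0000,-7.0370)
Δp = p'−p = (-0.2000,-1.4074); α = Δx/Fx = (-1/5) / (-1) = 1/5
check: Δy/Fy = (-38/27) / (-190/27) = 1/5 ✓

α = 1/5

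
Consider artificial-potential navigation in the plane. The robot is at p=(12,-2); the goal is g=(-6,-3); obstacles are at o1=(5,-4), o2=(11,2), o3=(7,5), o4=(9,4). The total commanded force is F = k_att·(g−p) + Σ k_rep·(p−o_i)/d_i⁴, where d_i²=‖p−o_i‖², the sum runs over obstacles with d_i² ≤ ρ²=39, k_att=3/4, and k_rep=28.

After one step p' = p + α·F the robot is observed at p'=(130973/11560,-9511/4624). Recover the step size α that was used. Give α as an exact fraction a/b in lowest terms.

F_att = 3/4·(g−p) = 3/4·(-18,-1) = (-13.5000,-0.7500)
o1: d²=53 > ρ²=39 → inactive
o2: d²=17 ≤ ρ²=39; F_rep = 28·(1,-4)/17² = (0.0969,-0.3875)
o3: d²=74 > ρ²=39 → inactive
o4: d²=45 > ρ²=39 → inactive
F = F_att + ΣF_rep = (-13.4031,-1.1375)
Δp = p'−p = (-0.6702,-0.0569); α = Δx/Fx = (-7747/11560) / (-7747/578) = 1/20
check: Δy/Fy = (-263/4624) / (-1315/1156) = 1/20 ✓

α = 1/20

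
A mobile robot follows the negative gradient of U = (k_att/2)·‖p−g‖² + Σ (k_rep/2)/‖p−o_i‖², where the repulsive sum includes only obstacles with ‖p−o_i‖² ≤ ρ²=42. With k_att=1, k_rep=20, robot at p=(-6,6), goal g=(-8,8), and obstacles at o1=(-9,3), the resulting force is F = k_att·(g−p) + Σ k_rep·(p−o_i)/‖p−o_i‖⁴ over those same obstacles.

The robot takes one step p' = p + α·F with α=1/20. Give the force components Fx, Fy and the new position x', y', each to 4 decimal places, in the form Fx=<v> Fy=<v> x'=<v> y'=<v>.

Fx=-1.8148 Fy=2.1852 x'=-6.0907 y'=6.1093

F_att = 1·(g−p) = 1·(-2,2) = (-2.0000,2.0000)
o1: d²=18 ≤ ρ²=42; F_rep = 20·(3,3)/18² = (0.1852,0.1852)
F = F_att + ΣF_rep = (-1.8148,2.1852)
p' = p + 1/20·F = (-6.0907,6.1093)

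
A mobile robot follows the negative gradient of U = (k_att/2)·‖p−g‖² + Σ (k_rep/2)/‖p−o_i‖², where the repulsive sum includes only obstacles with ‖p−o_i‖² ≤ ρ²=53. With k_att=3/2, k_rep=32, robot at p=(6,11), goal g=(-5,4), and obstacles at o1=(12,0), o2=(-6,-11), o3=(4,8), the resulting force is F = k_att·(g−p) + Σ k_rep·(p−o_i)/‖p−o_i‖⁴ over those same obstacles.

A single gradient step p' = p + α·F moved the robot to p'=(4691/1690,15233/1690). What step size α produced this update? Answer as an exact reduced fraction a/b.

F_att = 3/2·(g−p) = 3/2·(-11,-7) = (-16.5000,-10.5000)
o1: d²=157 > ρ²=53 → inactive
o2: d²=628 > ρ²=53 → inactive
o3: d²=13 ≤ ρ²=53; F_rep = 32·(2,3)/13² = (0.3787,0.5680)
F = F_att + ΣF_rep = (-16.1213,-9.9320)
Δp = p'−p = (-3.2243,-1.9864); α = Δx/Fx = (-5449/1690) / (-5449/338) = 1/5
check: Δy/Fy = (-3357/1690) / (-3357/338) = 1/5 ✓

α = 1/5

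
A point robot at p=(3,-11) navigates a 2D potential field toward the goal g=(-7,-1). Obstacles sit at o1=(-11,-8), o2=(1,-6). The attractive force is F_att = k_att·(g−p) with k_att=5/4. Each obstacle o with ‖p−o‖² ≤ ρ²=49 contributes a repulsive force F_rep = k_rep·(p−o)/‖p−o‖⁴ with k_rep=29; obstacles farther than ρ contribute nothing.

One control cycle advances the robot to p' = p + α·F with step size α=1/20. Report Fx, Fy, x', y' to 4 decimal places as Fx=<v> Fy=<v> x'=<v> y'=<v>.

F_att = 5/4·(g−p) = 5/4·(-10,10) = (-12.5000,12.5000)
o1: d²=205 > ρ²=49 → inactive
o2: d²=29 ≤ ρ²=49; F_rep = 29·(2,-5)/29² = (0.0690,-0.1724)
F = F_att + ΣF_rep = (-12.4310,12.3276)
p' = p + 1/20·F = (2.3784,-10.3836)

Fx=-12.4310 Fy=12.3276 x'=2.3784 y'=-10.3836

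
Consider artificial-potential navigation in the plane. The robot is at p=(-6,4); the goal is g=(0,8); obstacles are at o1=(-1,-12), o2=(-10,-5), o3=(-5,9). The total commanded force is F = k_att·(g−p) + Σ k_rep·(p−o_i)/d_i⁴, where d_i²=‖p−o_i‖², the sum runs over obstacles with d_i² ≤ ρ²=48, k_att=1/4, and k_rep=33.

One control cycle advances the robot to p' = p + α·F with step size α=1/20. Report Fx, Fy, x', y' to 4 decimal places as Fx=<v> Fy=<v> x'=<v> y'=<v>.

Fx=1.4512 Fy=0.7559 x'=-5.9274 y'=4.0378

F_att = 1/4·(g−p) = 1/4·(6,4) = (1.5000,1.0000)
o1: d²=281 > ρ²=48 → inactive
o2: d²=97 > ρ²=48 → inactive
o3: d²=26 ≤ ρ²=48; F_rep = 33·(-1,-5)/26² = (-0.0488,-0.2441)
F = F_att + ΣF_rep = (1.4512,0.7559)
p' = p + 1/20·F = (-5.9274,4.0378)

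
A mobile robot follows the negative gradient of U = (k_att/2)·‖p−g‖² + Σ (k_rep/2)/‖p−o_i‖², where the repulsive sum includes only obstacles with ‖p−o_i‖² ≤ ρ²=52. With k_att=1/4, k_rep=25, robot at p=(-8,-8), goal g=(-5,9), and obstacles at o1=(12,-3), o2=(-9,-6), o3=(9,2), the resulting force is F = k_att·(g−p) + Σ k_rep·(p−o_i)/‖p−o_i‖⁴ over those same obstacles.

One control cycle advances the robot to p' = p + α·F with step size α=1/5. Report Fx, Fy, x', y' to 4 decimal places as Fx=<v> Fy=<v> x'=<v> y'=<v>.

Fx=1.7500 Fy=2.2500 x'=-7.6500 y'=-7.5500

F_att = 1/4·(g−p) = 1/4·(3,17) = (0.7500,4.2500)
o1: d²=425 > ρ²=52 → inactive
o2: d²=5 ≤ ρ²=52; F_rep = 25·(1,-2)/5² = (1.0000,-2.0000)
o3: d²=389 > ρ²=52 → inactive
F = F_att + ΣF_rep = (1.7500,2.2500)
p' = p + 1/5·F = (-7.6500,-7.5500)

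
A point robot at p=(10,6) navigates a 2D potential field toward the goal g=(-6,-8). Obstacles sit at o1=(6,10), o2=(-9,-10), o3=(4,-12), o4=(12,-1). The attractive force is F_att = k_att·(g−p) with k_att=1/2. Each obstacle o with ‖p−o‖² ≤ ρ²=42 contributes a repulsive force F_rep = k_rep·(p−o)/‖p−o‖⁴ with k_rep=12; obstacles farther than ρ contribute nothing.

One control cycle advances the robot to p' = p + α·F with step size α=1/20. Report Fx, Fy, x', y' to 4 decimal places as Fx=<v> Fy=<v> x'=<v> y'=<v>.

Fx=-7.9531 Fy=-7.0469 x'=9.6023 y'=5.6477

F_att = 1/2·(g−p) = 1/2·(-16,-14) = (-8.0000,-7.0000)
o1: d²=32 ≤ ρ²=42; F_rep = 12·(4,-4)/32² = (0.0469,-0.0469)
o2: d²=617 > ρ²=42 → inactive
o3: d²=360 > ρ²=42 → inactive
o4: d²=53 > ρ²=42 → inactive
F = F_att + ΣF_rep = (-7.9531,-7.0469)
p' = p + 1/20·F = (9.6023,5.6477)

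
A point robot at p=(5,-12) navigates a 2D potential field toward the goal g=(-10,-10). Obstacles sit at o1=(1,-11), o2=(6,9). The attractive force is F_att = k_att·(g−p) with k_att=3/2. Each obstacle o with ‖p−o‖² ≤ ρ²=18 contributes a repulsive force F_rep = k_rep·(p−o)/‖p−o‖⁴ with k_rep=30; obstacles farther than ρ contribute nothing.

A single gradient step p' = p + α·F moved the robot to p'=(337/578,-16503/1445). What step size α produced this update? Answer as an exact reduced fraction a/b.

F_att = 3/2·(g−p) = 3/2·(-15,2) = (-22.5000,3.0000)
o1: d²=17 ≤ ρ²=18; F_rep = 30·(4,-1)/17² = (0.4152,-0.1038)
o2: d²=442 > ρ²=18 → inactive
F = F_att + ΣF_rep = (-22.0848,2.8962)
Δp = p'−p = (-4.4170,0.5792); α = Δx/Fx = (-2553/578) / (-12765/578) = 1/5
check: Δy/Fy = (837/1445) / (837/289) = 1/5 ✓

α = 1/5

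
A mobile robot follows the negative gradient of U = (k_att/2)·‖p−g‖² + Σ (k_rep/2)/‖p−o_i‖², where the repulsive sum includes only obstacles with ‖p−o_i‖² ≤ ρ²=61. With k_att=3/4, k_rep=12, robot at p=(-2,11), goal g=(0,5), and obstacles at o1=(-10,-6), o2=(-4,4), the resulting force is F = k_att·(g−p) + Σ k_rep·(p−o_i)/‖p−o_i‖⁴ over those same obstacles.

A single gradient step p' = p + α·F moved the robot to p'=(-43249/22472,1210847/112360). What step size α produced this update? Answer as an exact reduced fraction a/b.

F_att = 3/4·(g−p) = 3/4·(2,-6) = (1.5000,-4.5000)
o1: d²=353 > ρ²=61 → inactive
o2: d²=53 ≤ ρ²=61; F_rep = 12·(2,7)/53² = (0.0085,0.0299)
F = F_att + ΣF_rep = (1.5085,-4.4701)
Δp = p'−p = (0.0754,-0.2235); α = Δx/Fx = (1695/22472) / (8475/5618) = 1/20
check: Δy/Fy = (-25113/112360) / (-25113/5618) = 1/20 ✓

α = 1/20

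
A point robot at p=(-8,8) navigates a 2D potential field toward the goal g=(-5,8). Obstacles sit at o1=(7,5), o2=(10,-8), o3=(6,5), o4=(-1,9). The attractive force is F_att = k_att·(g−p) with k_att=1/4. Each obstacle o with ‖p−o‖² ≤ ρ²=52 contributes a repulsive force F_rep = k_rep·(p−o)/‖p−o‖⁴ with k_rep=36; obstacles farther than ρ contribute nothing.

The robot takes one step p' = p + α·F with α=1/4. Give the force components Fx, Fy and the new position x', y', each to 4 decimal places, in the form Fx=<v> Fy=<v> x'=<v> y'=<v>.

Fx=0.6492 Fy=-0.0144 x'=-7.8377 y'=7.9964

F_att = 1/4·(g−p) = 1/4·(3,0) = (0.7500,0.0000)
o1: d²=234 > ρ²=52 → inactive
o2: d²=580 > ρ²=52 → inactive
o3: d²=205 > ρ²=52 → inactive
o4: d²=50 ≤ ρ²=52; F_rep = 36·(-7,-1)/50² = (-0.1008,-0.0144)
F = F_att + ΣF_rep = (0.6492,-0.0144)
p' = p + 1/4·F = (-7.8377,7.9964)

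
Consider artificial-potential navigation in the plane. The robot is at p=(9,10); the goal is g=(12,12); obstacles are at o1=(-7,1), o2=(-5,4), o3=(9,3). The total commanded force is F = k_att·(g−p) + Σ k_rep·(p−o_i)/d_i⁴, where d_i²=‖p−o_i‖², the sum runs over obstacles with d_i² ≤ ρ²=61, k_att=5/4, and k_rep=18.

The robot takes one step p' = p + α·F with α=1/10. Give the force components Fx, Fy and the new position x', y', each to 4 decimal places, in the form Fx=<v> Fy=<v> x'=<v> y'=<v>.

Fx=3.7500 Fy=2.5525 x'=9.3750 y'=10.2552

F_att = 5/4·(g−p) = 5/4·(3,2) = (3.7500,2.5000)
o1: d²=337 > ρ²=61 → inactive
o2: d²=232 > ρ²=61 → inactive
o3: d²=49 ≤ ρ²=61; F_rep = 18·(0,7)/49² = (0.0000,0.0525)
F = F_att + ΣF_rep = (3.7500,2.5525)
p' = p + 1/10·F = (9.3750,10.2552)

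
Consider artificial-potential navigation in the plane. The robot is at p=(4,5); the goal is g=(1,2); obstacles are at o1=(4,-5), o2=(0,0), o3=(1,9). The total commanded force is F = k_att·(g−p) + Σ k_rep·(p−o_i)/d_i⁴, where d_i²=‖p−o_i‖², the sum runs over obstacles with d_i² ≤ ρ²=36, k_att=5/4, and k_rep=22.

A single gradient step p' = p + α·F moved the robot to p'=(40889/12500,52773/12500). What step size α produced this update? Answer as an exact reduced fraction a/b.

F_att = 5/4·(g−p) = 5/4·(-3,-3) = (-3.7500,-3.7500)
o1: d²=100 > ρ²=36 → inactive
o2: d²=41 > ρ²=36 → inactive
o3: d²=25 ≤ ρ²=36; F_rep = 22·(3,-4)/25² = (0.1056,-0.1408)
F = F_att + ΣF_rep = (-3.6444,-3.8908)
Δp = p'−p = (-0.7289,-0.7782); α = Δx/Fx = (-9111/12500) / (-9111/2500) = 1/5
check: Δy/Fy = (-9727/12500) / (-9727/2500) = 1/5 ✓

α = 1/5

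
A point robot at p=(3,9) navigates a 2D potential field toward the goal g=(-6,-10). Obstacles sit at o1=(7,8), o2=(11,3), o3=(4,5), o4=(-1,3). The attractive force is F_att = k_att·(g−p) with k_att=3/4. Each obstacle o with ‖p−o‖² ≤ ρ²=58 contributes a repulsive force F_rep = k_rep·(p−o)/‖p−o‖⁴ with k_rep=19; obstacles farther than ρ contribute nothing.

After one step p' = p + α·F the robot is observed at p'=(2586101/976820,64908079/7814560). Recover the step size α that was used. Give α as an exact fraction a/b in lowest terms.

F_att = 3/4·(g−p) = 3/4·(-9,-19) = (-6.7500,-14.2500)
o1: d²=17 ≤ ρ²=58; F_rep = 19·(-4,1)/17² = (-0.2630,0.0657)
o2: d²=100 > ρ²=58 → inactive
o3: d²=17 ≤ ρ²=58; F_rep = 19·(-1,4)/17² = (-0.0657,0.2630)
o4: d²=52 ≤ ρ²=58; F_rep = 19·(4,6)/52² = (0.0281,0.0422)
F = F_att + ΣF_rep = (-7.0506,-13.8791)
Δp = p'−p = (-0.3525,-0.6940); α = Δx/Fx = (-344359/976820) / (-344359/48841) = 1/20
check: Δy/Fy = (-5422961/7814560) / (-5422961/390728) = 1/20 ✓

α = 1/20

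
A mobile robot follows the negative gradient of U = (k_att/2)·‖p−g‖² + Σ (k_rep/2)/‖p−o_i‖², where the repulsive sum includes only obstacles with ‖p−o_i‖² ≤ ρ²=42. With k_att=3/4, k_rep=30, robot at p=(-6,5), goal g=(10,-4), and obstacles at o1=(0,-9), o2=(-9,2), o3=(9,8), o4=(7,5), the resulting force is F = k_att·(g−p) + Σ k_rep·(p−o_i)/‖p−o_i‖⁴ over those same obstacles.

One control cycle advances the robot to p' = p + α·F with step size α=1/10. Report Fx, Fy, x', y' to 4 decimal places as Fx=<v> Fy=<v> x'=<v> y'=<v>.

F_att = 3/4·(g−p) = 3/4·(16,-9) = (12.0000,-6.7500)
o1: d²=232 > ρ²=42 → inactive
o2: d²=18 ≤ ρ²=42; F_rep = 30·(3,3)/18² = (0.2778,0.2778)
o3: d²=234 > ρ²=42 → inactive
o4: d²=169 > ρ²=42 → inactive
F = F_att + ΣF_rep = (12.2778,-6.4722)
p' = p + 1/10·F = (-4.7722,4.3528)

Fx=12.2778 Fy=-6.4722 x'=-4.7722 y'=4.3528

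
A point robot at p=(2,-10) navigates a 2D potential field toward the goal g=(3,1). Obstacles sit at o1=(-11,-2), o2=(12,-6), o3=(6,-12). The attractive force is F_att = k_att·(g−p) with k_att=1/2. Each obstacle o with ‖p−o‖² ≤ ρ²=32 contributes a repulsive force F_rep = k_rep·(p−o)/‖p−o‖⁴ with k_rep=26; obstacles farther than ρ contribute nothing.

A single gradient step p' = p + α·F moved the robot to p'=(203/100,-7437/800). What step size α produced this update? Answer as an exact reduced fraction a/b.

α = 1/8

F_att = 1/2·(g−p) = 1/2·(1,11) = (0.5000,5.5000)
o1: d²=233 > ρ²=32 → inactive
o2: d²=116 > ρ²=32 → inactive
o3: d²=20 ≤ ρ²=32; F_rep = 26·(-4,2)/20² = (-0.2600,0.1300)
F = F_att + ΣF_rep = (0.2400,5.6300)
Δp = p'−p = (0.0300,0.7037); α = Δx/Fx = (3/100) / (6/25) = 1/8
check: Δy/Fy = (563/800) / (563/100) = 1/8 ✓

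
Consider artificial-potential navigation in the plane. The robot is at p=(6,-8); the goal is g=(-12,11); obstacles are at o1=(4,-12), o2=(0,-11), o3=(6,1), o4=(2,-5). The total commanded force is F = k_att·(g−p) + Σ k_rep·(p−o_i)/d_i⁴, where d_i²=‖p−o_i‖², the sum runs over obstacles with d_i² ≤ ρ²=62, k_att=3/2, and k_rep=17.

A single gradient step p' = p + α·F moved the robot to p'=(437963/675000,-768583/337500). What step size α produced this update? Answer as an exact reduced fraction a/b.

F_att = 3/2·(g−p) = 3/2·(-18,19) = (-27.0000,28.5000)
o1: d²=20 ≤ ρ²=62; F_rep = 17·(2,4)/20² = (0.0850,0.1700)
o2: d²=45 ≤ ρ²=62; F_rep = 17·(6,3)/45² = (0.0504,0.0252)
o3: d²=81 > ρ²=62 → inactive
o4: d²=25 ≤ ρ²=62; F_rep = 17·(4,-3)/25² = (0.1088,-0.0816)
F = F_att + ΣF_rep = (-26.7558,28.6136)
Δp = p'−p = (-5.3512,5.7227); α = Δx/Fx = (-3612037/675000) / (-3612037/135000) = 1/5
check: Δy/Fy = (1931417/337500) / (1931417/67500) = 1/5 ✓

α = 1/5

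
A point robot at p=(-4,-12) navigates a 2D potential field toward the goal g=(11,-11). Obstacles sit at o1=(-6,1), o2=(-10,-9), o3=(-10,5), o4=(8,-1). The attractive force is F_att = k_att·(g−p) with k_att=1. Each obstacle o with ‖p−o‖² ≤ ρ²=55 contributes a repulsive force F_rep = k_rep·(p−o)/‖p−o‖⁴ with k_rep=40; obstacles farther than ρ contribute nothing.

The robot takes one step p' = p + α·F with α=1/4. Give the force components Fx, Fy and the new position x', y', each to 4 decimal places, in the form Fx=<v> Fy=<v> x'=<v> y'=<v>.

Fx=15.1185 Fy=0.9407 x'=-0.2204 y'=-11.7648

F_att = 1·(g−p) = 1·(15,1) = (15.0000,1.0000)
o1: d²=173 > ρ²=55 → inactive
o2: d²=45 ≤ ρ²=55; F_rep = 40·(6,-3)/45² = (0.1185,-0.0593)
o3: d²=325 > ρ²=55 → inactive
o4: d²=265 > ρ²=55 → inactive
F = F_att + ΣF_rep = (15.1185,0.9407)
p' = p + 1/4·F = (-0.2204,-11.7648)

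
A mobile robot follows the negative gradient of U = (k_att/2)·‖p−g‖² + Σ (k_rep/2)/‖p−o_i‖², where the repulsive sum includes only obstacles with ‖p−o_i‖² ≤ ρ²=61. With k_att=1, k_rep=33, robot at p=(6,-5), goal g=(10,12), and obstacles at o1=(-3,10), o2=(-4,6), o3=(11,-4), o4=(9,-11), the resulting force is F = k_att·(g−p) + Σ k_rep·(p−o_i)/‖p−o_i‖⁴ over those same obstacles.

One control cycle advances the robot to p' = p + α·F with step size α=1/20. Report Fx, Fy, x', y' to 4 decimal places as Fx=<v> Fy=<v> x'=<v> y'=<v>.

F_att = 1·(g−p) = 1·(4,17) = (4.0000,17.0000)
o1: d²=306 > ρ²=61 → inactive
o2: d²=221 > ρ²=61 → inactive
o3: d²=26 ≤ ρ²=61; F_rep = 33·(-5,-1)/26² = (-0.2441,-0.0488)
o4: d²=45 ≤ ρ²=61; F_rep = 33·(-3,6)/45² = (-0.0489,0.0978)
F = F_att + ΣF_rep = (3.7070,17.0490)
p' = p + 1/20·F = (6.1854,-4.1476)

Fx=3.7070 Fy=17.0490 x'=6.1854 y'=-4.1476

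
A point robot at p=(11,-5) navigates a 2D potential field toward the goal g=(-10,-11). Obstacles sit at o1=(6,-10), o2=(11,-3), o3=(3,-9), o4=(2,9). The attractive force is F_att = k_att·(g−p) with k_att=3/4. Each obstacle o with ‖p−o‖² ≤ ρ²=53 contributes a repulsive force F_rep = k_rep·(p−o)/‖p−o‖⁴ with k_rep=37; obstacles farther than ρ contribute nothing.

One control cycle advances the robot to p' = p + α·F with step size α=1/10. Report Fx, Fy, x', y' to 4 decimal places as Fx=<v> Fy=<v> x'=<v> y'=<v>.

Fx=-15.6760 Fy=-9.0510 x'=9.4324 y'=-5.9051

F_att = 3/4·(g−p) = 3/4·(-21,-6) = (-15.7500,-4.5000)
o1: d²=50 ≤ ρ²=53; F_rep = 37·(5,5)/50² = (0.0740,0.0740)
o2: d²=4 ≤ ρ²=53; F_rep = 37·(0,-2)/4² = (0.0000,-4.6250)
o3: d²=80 > ρ²=53 → inactive
o4: d²=277 > ρ²=53 → inactive
F = F_att + ΣF_rep = (-15.6760,-9.0510)
p' = p + 1/10·F = (9.4324,-5.9051)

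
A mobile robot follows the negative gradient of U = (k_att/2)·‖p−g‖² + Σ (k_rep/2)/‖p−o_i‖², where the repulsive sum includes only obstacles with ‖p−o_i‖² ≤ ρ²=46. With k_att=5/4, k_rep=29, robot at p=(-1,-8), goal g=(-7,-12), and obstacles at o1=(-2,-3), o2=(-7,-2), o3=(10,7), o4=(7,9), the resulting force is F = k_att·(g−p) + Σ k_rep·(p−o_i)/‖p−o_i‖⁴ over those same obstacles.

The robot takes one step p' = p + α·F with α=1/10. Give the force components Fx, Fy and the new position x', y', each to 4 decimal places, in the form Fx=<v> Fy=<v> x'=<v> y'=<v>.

Fx=-7.4571 Fy=-5.2145 x'=-1.7457 y'=-8.5214

F_att = 5/4·(g−p) = 5/4·(-6,-4) = (-7.5000,-5.0000)
o1: d²=26 ≤ ρ²=46; F_rep = 29·(1,-5)/26² = (0.0429,-0.2145)
o2: d²=72 > ρ²=46 → inactive
o3: d²=346 > ρ²=46 → inactive
o4: d²=353 > ρ²=46 → inactive
F = F_att + ΣF_rep = (-7.4571,-5.2145)
p' = p + 1/10·F = (-1.7457,-8.5214)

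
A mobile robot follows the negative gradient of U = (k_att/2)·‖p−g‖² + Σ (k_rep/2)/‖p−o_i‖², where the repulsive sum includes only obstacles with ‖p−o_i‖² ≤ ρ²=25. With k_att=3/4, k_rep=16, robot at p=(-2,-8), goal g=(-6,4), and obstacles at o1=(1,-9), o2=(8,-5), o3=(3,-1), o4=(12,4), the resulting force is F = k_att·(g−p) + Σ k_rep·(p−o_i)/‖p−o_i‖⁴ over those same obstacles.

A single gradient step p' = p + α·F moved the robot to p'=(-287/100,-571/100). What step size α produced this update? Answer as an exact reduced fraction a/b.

α = 1/4

F_att = 3/4·(g−p) = 3/4·(-4,12) = (-3.0000,9.0000)
o1: d²=10 ≤ ρ²=25; F_rep = 16·(-3,1)/10² = (-0.4800,0.1600)
o2: d²=109 > ρ²=25 → inactive
o3: d²=74 > ρ²=25 → inactive
o4: d²=340 > ρ²=25 → inactive
F = F_att + ΣF_rep = (-3.4800,9.1600)
Δp = p'−p = (-0.8700,2.2900); α = Δx/Fx = (-87/100) / (-87/25) = 1/4
check: Δy/Fy = (229/100) / (229/25) = 1/4 ✓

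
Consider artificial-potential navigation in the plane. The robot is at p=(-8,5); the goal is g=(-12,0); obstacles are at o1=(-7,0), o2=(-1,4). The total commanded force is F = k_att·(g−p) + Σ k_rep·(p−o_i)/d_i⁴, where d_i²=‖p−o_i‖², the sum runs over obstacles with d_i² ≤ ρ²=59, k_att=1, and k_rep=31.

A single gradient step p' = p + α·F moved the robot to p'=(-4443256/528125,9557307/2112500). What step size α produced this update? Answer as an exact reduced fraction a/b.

F_att = 1·(g−p) = 1·(-4,-5) = (-4.0000,-5.0000)
o1: d²=26 ≤ ρ²=59; F_rep = 31·(-1,5)/26² = (-0.0459,0.2293)
o2: d²=50 ≤ ρ²=59; F_rep = 31·(-7,1)/50² = (-0.0868,0.0124)
F = F_att + ΣF_rep = (-4.1327,-4.7583)
Δp = p'−p = (-0.4133,-0.4758); α = Δx/Fx = (-218256/528125) / (-436512/105625) = 1/10
check: Δy/Fy = (-1005193/2112500) / (-1005193/211250) = 1/10 ✓

α = 1/10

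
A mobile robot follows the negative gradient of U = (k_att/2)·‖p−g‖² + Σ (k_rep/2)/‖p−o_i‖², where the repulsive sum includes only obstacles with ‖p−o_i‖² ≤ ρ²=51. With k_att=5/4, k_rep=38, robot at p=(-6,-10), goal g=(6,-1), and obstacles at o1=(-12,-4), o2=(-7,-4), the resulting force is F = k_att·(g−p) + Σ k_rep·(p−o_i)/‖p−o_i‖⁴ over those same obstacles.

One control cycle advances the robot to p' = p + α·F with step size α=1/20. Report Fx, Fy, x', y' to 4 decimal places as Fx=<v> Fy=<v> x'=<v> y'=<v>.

Fx=15.0278 Fy=11.0835 x'=-5.2486 y'=-9.4458

F_att = 5/4·(g−p) = 5/4·(12,9) = (15.0000,11.2500)
o1: d²=72 > ρ²=51 → inactive
o2: d²=37 ≤ ρ²=51; F_rep = 38·(1,-6)/37² = (0.0278,-0.1665)
F = F_att + ΣF_rep = (15.0278,11.0835)
p' = p + 1/20·F = (-5.2486,-9.4458)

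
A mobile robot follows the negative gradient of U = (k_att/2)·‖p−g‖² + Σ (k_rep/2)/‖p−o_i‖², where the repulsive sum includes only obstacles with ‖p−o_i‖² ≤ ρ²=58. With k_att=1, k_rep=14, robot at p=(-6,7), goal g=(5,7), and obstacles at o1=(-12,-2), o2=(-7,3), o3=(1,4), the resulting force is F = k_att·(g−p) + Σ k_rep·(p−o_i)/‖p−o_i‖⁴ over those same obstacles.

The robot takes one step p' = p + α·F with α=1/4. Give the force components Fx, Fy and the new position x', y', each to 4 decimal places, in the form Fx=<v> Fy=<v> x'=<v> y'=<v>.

Fx=11.0193 Fy=0.2063 x'=-3.2452 y'=7.0516

F_att = 1·(g−p) = 1·(11,0) = (11.0000,0.0000)
o1: d²=117 > ρ²=58 → inactive
o2: d²=17 ≤ ρ²=58; F_rep = 14·(1,4)/17² = (0.0484,0.1938)
o3: d²=58 ≤ ρ²=58; F_rep = 14·(-7,3)/58² = (-0.0291,0.0125)
F = F_att + ΣF_rep = (11.0193,0.2063)
p' = p + 1/4·F = (-3.2452,7.0516)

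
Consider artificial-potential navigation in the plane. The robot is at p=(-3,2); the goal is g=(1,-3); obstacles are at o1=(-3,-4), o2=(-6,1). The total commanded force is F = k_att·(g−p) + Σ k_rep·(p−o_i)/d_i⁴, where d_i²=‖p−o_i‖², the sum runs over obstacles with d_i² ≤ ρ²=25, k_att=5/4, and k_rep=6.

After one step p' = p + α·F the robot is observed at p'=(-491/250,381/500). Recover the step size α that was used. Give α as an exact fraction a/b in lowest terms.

F_att = 5/4·(g−p) = 5/4·(4,-5) = (5.0000,-6.2500)
o1: d²=36 > ρ²=25 → inactive
o2: d²=10 ≤ ρ²=25; F_rep = 6·(3,1)/10² = (0.1800,0.0600)
F = F_att + ΣF_rep = (5.1800,-6.1900)
Δp = p'−p = (1.0360,-1.2380); α = Δx/Fx = (259/250) / (259/50) = 1/5
check: Δy/Fy = (-619/500) / (-619/100) = 1/5 ✓

α = 1/5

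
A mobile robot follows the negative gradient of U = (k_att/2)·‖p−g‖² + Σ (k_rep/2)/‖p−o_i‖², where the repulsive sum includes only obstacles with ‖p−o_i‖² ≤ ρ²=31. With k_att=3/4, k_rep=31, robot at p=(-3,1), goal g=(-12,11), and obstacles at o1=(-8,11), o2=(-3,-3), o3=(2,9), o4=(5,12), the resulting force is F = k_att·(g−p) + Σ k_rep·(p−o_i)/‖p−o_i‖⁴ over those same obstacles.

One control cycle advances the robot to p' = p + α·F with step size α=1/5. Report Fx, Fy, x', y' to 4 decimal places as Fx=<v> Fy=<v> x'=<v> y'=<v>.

F_att = 3/4·(g−p) = 3/4·(-9,10) = (-6.7500,7.5000)
o1: d²=125 > ρ²=31 → inactive
o2: d²=16 ≤ ρ²=31; F_rep = 31·(0,4)/16² = (0.0000,0.4844)
o3: d²=89 > ρ²=31 → inactive
o4: d²=185 > ρ²=31 → inactive
F = F_att + ΣF_rep = (-6.7500,7.9844)
p' = p + 1/5·F = (-4.3500,2.5969)

Fx=-6.7500 Fy=7.9844 x'=-4.3500 y'=2.5969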